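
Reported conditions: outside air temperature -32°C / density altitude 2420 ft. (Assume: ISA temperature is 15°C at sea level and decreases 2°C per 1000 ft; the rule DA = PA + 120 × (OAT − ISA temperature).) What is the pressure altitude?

6500 ft

DA = PA + 120 × (OAT − (15 − 2·PA/1000)) = PA + 120·OAT − 1800 + 0.24·PA = 1.24·PA + 120·OAT − 1800.
So 1.24·PA = 2420 − 120 × (-32) + 1800 = 8060.
PA = 8060 / 1.24 = 6500 ft.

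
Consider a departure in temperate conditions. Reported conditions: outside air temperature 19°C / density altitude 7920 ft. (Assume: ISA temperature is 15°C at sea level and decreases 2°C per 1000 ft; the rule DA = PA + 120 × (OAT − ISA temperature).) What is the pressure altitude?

6000 ft

DA = PA + 120 × (OAT − (15 − 2·PA/1000)) = PA + 120·OAT − 1800 + 0.24·PA = 1.24·PA + 120·OAT − 1800.
So 1.24·PA = 7920 − 120 × 19 + 1800 = 7440.
PA = 7440 / 1.24 = 6000 ft.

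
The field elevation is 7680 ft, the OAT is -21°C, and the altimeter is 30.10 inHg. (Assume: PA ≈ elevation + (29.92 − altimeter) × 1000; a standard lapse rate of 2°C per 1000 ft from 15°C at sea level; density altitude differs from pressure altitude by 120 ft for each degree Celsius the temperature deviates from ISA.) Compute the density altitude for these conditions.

Pressure altitude = 7680 + (29.92 − 30.10) × 1000 = 7680 + (-180) = 7500 ft.
ISA temperature at 7500 ft = 15 − 2 × (7500/1000) = 0°C.
ISA deviation = -21 − 0 = -21°C.
Density altitude = 7500 + 120 × (-21) = 4980 ft.

4980 ft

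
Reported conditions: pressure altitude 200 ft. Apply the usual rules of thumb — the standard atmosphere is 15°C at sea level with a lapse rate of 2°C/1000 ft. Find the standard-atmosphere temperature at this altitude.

ISA temperature = 15 − 2 × (200/1000) = 15 − 0.4 = 14.6°C.

14.6°C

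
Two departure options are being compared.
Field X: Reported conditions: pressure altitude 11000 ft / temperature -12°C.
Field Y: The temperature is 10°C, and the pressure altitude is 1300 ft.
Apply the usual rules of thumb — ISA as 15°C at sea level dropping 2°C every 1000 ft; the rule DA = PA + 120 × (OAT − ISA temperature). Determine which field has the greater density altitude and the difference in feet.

Field X: ISA temp = -7°C, deviation -5°C, DA = 11000 + 120 × (-5) = 10400 ft.
Field Y: ISA temp = 12.4°C, deviation -2.4°C, DA = 1300 + 120 × (-2.4) = 1012 ft.
Field X is higher by 10400 − 1012 = 9388 ft.

Field X by 9388 ft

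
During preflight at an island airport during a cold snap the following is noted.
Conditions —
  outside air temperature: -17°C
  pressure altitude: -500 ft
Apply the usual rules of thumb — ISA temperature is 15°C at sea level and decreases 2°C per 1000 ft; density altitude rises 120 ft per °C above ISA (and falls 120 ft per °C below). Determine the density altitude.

ISA temperature at -500 ft = 15 − 2 × (-500/1000) = 16°C.
ISA deviation = -17 − 16 = -33°C.
Density altitude = -500 + 120 × (-33) = -500 + (-3960) = -4460 ft.

-4460 ft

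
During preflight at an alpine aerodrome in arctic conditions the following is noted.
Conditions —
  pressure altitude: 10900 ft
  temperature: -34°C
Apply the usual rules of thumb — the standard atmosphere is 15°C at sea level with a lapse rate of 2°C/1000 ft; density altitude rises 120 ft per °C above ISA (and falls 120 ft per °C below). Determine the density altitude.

7636 ft

ISA temperature at 10900 ft = 15 − 2 × (10900/1000) = -6.8°C.
ISA deviation = -34 − (-6.8) = -27.2°C.
Density altitude = 10900 + 120 × (-27.2) = 10900 + (-3264) = 7636 ft.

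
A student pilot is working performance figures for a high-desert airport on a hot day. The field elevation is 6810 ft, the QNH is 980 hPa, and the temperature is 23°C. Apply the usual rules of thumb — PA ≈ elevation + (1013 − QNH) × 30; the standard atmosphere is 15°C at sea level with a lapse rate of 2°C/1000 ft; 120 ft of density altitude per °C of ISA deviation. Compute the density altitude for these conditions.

Pressure altitude = 6810 + (1013 − 980) × 30 = 6810 + (+990) = 7800 ft.
ISA temperature at 7800 ft = 15 − 2 × (7800/1000) = -0.6°C.
ISA deviation = 23 − (-0.6) = +23.6°C.
Density altitude = 7800 + 120 × (23.6) = 10632 ft.

10632 ft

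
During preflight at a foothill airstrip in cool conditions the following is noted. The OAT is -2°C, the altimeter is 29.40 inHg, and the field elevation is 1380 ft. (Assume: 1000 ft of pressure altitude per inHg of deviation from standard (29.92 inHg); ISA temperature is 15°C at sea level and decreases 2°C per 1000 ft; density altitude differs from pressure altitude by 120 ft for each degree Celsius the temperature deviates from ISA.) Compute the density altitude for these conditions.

316 ft

Pressure altitude = 1380 + (29.92 − 29.40) × 1000 = 1380 + (+520) = 1900 ft.
ISA temperature at 1900 ft = 15 − 2 × (1900/1000) = 11.2°C.
ISA deviation = -2 − 11.2 = -13.2°C.
Density altitude = 1900 + 120 × (-13.2) = 316 ft.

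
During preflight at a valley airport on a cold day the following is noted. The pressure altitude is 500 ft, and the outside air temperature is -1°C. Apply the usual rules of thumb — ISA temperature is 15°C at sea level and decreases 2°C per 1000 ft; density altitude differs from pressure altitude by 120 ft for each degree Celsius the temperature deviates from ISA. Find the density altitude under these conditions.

-1300 ft

ISA temperature at 500 ft = 15 − 2 × (500/1000) = 14°C.
ISA deviation = -1 − 14 = -15°C.
Density altitude = 500 + 120 × (-15) = 500 + (-1800) = -1300 ft.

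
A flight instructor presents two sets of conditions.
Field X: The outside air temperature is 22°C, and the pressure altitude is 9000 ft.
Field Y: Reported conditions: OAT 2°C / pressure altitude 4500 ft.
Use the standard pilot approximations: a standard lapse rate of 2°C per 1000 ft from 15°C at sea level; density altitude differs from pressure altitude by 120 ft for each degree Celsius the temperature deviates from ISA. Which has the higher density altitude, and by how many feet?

Field X by 7980 ft

Field X: ISA temp = -3°C, deviation +25°C, DA = 9000 + 120 × 25 = 12000 ft.
Field Y: ISA temp = 6°C, deviation -4°C, DA = 4500 + 120 × (-4) = 4020 ft.
Field X is higher by 12000 − 4020 = 7980 ft.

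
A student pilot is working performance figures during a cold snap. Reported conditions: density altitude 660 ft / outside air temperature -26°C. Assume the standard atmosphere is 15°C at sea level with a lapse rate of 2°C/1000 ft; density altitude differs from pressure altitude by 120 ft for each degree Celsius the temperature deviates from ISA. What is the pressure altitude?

4500 ft

DA = PA + 120 × (OAT − (15 − 2·PA/1000)) = PA + 120·OAT − 1800 + 0.24·PA = 1.24·PA + 120·OAT − 1800.
So 1.24·PA = 660 − 120 × (-26) + 1800 = 5580.
PA = 5580 / 1.24 = 4500 ft.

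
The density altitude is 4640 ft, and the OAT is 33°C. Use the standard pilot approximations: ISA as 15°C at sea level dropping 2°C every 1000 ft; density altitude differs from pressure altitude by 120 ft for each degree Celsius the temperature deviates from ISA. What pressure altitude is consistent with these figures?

DA = PA + 120 × (OAT − (15 − 2·PA/1000)) = PA + 120·OAT − 1800 + 0.24·PA = 1.24·PA + 120·OAT − 1800.
So 1.24·PA = 4640 − 120 × 33 + 1800 = 2480.
PA = 2480 / 1.24 = 2000 ft.

2000 ft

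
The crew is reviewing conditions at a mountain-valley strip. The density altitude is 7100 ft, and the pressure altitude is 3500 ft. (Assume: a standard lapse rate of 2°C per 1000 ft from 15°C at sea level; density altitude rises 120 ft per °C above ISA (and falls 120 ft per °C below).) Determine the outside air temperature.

38°C

Density altitude − pressure altitude = 7100 − 3500 = +3600 ft.
At 120 ft/°C that is an ISA deviation of 3600/120 = +30°C.
ISA temperature at 3500 ft = 15 − 2 × (3500/1000) = 8°C.
OAT = ISA + deviation = 8 + (+30) = 38°C.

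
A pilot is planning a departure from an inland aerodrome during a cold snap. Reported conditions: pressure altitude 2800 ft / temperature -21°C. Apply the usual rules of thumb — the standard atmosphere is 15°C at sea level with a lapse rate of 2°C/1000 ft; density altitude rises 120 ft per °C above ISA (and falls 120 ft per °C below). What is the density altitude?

-848 ft

ISA temperature at 2800 ft = 15 − 2 × (2800/1000) = 9.4°C.
ISA deviation = -21 − 9.4 = -30.4°C.
Density altitude = 2800 + 120 × (-30.4) = 2800 + (-3648) = -848 ft.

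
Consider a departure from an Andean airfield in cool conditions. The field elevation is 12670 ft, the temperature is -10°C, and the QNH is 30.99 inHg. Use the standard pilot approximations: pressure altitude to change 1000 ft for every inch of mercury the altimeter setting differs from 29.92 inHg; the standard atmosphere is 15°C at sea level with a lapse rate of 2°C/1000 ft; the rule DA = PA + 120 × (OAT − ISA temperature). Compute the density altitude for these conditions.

Pressure altitude = 12670 + (29.92 − 30.99) × 1000 = 12670 + (-1070) = 11600 ft.
ISA temperature at 11600 ft = 15 − 2 × (11600/1000) = -8.2°C.
ISA deviation = -10 − (-8.2) = -1.8°C.
Density altitude = 11600 + 120 × (-1.8) = 11384 ft.

11384 ft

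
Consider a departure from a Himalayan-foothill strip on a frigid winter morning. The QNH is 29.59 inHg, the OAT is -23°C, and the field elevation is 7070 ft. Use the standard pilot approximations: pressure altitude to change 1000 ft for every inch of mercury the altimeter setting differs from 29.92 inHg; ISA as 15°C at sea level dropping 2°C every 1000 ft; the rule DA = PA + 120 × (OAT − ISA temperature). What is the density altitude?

4616 ft

Pressure altitude = 7070 + (29.92 − 29.59) × 1000 = 7070 + (+330) = 7400 ft.
ISA temperature at 7400 ft = 15 − 2 × (7400/1000) = 0.2°C.
ISA deviation = -23 − 0.2 = -23.2°C.
Density altitude = 7400 + 120 × (-23.2) = 4616 ft.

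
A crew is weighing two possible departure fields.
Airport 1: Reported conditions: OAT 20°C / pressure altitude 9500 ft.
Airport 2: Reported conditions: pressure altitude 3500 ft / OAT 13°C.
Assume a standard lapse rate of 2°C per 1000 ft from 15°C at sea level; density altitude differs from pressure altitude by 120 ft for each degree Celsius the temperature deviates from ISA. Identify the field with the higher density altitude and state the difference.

Airport 1: ISA temp = -4°C, deviation +24°C, DA = 9500 + 120 × 24 = 12380 ft.
Airport 2: ISA temp = 8°C, deviation +5°C, DA = 3500 + 120 × 5 = 4100 ft.
Airport 1 is higher by 12380 − 4100 = 8280 ft.

Airport 1 by 8280 ft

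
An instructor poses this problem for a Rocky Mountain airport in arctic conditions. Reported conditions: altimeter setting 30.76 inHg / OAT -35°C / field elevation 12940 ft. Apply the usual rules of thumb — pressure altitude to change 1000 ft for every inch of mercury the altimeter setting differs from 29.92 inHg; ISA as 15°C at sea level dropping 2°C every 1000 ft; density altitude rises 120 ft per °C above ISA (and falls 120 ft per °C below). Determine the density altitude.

Pressure altitude = 12940 + (29.92 − 30.76) × 1000 = 12940 + (-840) = 12100 ft.
ISA temperature at 12100 ft = 15 − 2 × (12100/1000) = -9.2°C.
ISA deviation = -35 − (-9.2) = -25.8°C.
Density altitude = 12100 + 120 × (-25.8) = 9004 ft.

9004 ft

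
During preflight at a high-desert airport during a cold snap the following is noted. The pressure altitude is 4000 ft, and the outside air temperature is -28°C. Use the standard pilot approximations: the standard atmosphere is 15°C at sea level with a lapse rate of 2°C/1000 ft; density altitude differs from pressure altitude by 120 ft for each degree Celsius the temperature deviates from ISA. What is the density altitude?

ISA temperature at 4000 ft = 15 − 2 × (4000/1000) = 7°C.
ISA deviation = -28 − 7 = -35°C.
Density altitude = 4000 + 120 × (-35) = 4000 + (-4200) = -200 ft.

-200 ft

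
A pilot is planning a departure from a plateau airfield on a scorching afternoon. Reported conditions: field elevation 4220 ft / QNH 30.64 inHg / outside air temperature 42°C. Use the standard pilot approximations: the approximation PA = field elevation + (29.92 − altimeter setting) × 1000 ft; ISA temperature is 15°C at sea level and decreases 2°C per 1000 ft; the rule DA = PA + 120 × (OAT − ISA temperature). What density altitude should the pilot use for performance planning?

Pressure altitude = 4220 + (29.92 − 30.64) × 1000 = 4220 + (-720) = 3500 ft.
ISA temperature at 3500 ft = 15 − 2 × (3500/1000) = 8°C.
ISA deviation = 42 − 8 = +34°C.
Density altitude = 3500 + 120 × (34) = 7580 ft.

7580 ft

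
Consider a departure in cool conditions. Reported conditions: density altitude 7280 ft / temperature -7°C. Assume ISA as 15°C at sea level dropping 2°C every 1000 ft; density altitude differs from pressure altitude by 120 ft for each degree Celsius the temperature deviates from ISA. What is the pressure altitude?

DA = PA + 120 × (OAT − (15 − 2·PA/1000)) = PA + 120·OAT − 1800 + 0.24·PA = 1.24·PA + 120·OAT − 1800.
So 1.24·PA = 7280 − 120 × (-7) + 1800 = 9920.
PA = 9920 / 1.24 = 8000 ft.

8000 ft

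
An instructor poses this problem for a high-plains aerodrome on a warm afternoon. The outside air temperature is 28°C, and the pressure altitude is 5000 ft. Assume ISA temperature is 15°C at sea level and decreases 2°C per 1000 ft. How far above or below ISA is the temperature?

ISA+23°C

ISA temperature at 5000 ft = 15 − 2 × (5000/1000) = 5°C.
Deviation = OAT − ISA = 28 − 5 = +23°C.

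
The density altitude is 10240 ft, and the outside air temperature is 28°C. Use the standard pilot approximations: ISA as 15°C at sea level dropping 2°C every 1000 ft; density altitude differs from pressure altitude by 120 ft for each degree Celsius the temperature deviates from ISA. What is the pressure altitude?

7000 ft

DA = PA + 120 × (OAT − (15 − 2·PA/1000)) = PA + 120·OAT − 1800 + 0.24·PA = 1.24·PA + 120·OAT − 1800.
So 1.24·PA = 10240 − 120 × 28 + 1800 = 8680.
PA = 8680 / 1.24 = 7000 ft.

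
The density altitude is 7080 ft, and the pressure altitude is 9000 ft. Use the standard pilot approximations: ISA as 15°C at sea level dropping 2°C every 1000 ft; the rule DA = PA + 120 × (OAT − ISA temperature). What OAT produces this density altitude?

Density altitude − pressure altitude = 7080 − 9000 = -1920 ft.
At 120 ft/°C that is an ISA deviation of -1920/120 = -16°C.
ISA temperature at 9000 ft = 15 − 2 × (9000/1000) = -3°C.
OAT = ISA + deviation = -3 + (-16) = -19°C.

-19°C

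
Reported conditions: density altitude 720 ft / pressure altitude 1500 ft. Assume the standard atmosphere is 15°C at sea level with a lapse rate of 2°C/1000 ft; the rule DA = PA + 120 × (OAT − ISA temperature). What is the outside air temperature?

5.5°C

Density altitude − pressure altitude = 720 − 1500 = -780 ft.
At 120 ft/°C that is an ISA deviation of -780/120 = -6.5°C.
ISA temperature at 1500 ft = 15 − 2 × (1500/1000) = 12°C.
OAT = ISA + deviation = 12 + (-6.5) = 5.5°C.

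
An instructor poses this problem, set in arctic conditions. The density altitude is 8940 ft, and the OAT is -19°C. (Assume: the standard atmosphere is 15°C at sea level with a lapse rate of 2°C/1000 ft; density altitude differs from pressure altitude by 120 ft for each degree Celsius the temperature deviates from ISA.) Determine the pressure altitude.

10500 ft

DA = PA + 120 × (OAT − (15 − 2·PA/1000)) = PA + 120·OAT − 1800 + 0.24·PA = 1.24·PA + 120·OAT − 1800.
So 1.24·PA = 8940 − 120 × (-19) + 1800 = 13020.
PA = 13020 / 1.24 = 10500 ft.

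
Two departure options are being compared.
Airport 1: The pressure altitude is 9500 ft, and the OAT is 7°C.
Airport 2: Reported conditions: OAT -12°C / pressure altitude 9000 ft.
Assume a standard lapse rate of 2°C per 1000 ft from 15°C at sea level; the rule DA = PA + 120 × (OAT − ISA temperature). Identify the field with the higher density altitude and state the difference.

Airport 1 by 2900 ft

Airport 1: ISA temp = -4°C, deviation +11°C, DA = 9500 + 120 × 11 = 10820 ft.
Airport 2: ISA temp = -3°C, deviation -9°C, DA = 9000 + 120 × (-9) = 7920 ft.
Airport 1 is higher by 10820 − 7920 = 2900 ft.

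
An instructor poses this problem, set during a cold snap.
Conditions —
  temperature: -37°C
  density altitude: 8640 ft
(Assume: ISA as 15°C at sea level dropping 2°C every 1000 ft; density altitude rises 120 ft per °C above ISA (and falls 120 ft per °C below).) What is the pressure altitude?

12000 ft

DA = PA + 120 × (OAT − (15 − 2·PA/1000)) = PA + 120·OAT − 1800 + 0.24·PA = 1.24·PA + 120·OAT − 1800.
So 1.24·PA = 8640 − 120 × (-37) + 1800 = 14880.
PA = 14880 / 1.24 = 12000 ft.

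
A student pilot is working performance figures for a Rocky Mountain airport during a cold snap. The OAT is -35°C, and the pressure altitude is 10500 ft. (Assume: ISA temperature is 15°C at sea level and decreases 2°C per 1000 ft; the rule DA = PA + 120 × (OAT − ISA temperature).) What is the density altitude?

ISA temperature at 10500 ft = 15 − 2 × (10500/1000) = -6°C.
ISA deviation = -35 − (-6) = -29°C.
Density altitude = 10500 + 120 × (-29) = 10500 + (-3480) = 7020 ft.

7020 ft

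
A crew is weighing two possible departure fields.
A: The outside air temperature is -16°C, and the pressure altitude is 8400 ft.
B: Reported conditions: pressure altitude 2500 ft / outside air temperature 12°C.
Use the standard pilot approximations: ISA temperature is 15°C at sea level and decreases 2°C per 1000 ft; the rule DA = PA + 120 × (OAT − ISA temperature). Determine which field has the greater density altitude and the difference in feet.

A: ISA temp = -1.8°C, deviation -14.2°C, DA = 8400 + 120 × (-14.2) = 6696 ft.
B: ISA temp = 10°C, deviation +2°C, DA = 2500 + 120 × 2 = 2740 ft.
A is higher by 6696 − 2740 = 3956 ft.

A by 3956 ft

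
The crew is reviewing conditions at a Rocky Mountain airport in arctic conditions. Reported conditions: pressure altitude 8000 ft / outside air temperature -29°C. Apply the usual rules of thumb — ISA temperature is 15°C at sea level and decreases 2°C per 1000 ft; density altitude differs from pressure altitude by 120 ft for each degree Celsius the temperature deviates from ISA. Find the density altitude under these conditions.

ISA temperature at 8000 ft = 15 − 2 × (8000/1000) = -1°C.
ISA deviation = -29 − (-1) = -28°C.
Density altitude = 8000 + 120 × (-28) = 8000 + (-3360) = 4640 ft.

4640 ft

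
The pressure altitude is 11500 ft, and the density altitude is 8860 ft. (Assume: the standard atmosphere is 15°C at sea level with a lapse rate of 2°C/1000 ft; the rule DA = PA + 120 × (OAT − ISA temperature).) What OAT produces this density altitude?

-30°C

Density altitude − pressure altitude = 8860 − 11500 = -2640 ft.
At 120 ft/°C that is an ISA deviation of -2640/120 = -22°C.
ISA temperature at 11500 ft = 15 − 2 × (11500/1000) = -8°C.
OAT = ISA + deviation = -8 + (-22) = -30°C.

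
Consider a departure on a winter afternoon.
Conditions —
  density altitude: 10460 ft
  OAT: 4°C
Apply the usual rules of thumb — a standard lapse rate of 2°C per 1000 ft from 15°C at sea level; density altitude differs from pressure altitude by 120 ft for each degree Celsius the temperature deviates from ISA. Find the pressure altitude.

DA = PA + 120 × (OAT − (15 − 2·PA/1000)) = PA + 120·OAT − 1800 + 0.24·PA = 1.24·PA + 120·OAT − 1800.
So 1.24·PA = 10460 − 120 × 4 + 1800 = 11780.
PA = 11780 / 1.24 = 9500 ft.

9500 ft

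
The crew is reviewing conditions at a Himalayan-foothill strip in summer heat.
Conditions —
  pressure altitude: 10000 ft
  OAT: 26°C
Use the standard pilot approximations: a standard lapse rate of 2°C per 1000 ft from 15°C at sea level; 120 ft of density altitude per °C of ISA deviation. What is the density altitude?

ISA temperature at 10000 ft = 15 − 2 × (10000/1000) = -5°C.
ISA deviation = 26 − (-5) = +31°C.
Density altitude = 10000 + 120 × (31) = 10000 + (+3720) = 13720 ft.

13720 ft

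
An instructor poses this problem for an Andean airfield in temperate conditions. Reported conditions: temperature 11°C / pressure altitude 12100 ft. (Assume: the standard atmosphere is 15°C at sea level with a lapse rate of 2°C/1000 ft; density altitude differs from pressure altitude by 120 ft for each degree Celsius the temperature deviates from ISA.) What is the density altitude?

14524 ft

ISA temperature at 12100 ft = 15 − 2 × (12100/1000) = -9.2°C.
ISA deviation = 11 − (-9.2) = +20.2°C.
Density altitude = 12100 + 120 × (20.2) = 12100 + (+2424) = 14524 ft.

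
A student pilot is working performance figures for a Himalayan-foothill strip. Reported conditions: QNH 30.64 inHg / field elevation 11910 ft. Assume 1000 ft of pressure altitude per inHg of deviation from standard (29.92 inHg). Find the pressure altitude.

11190 ft

Pressure correction = (29.92 − 30.64) × 1000 = -720 ft.
Pressure altitude = 11910 + (-720) = 11190 ft.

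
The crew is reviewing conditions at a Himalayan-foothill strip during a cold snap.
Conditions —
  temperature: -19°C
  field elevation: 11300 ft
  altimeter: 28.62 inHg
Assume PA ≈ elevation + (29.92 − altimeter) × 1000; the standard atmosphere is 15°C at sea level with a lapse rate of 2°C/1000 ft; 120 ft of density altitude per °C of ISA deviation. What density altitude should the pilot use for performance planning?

Pressure altitude = 11300 + (29.92 − 28.62) × 1000 = 11300 + (+1300) = 12600 ft.
ISA temperature at 12600 ft = 15 − 2 × (12600/1000) = -10.2°C.
ISA deviation = -19 − (-10.2) = -8.8°C.
Density altitude = 12600 + 120 × (-8.8) = 11544 ft.

11544 ft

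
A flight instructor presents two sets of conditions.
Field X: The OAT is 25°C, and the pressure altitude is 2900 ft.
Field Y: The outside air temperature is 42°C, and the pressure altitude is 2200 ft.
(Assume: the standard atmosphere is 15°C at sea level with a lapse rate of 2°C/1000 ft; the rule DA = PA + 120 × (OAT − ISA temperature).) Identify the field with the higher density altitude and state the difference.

Field X: ISA temp = 9.2°C, deviation +15.8°C, DA = 2900 + 120 × 15.8 = 4796 ft.
Field Y: ISA temp = 10.6°C, deviation +31.4°C, DA = 2200 + 120 × 31.4 = 5968 ft.
Field Y is higher by 5968 − 4796 = 1172 ft.

Field Y by 1172 ft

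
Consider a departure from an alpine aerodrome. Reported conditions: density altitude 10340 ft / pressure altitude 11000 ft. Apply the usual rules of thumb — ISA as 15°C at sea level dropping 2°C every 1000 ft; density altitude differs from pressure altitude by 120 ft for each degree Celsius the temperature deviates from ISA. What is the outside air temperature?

-12.5°C

Density altitude − pressure altitude = 10340 − 11000 = -660 ft.
At 120 ft/°C that is an ISA deviation of -660/120 = -5.5°C.
ISA temperature at 11000 ft = 15 − 2 × (11000/1000) = -7°C.
OAT = ISA + deviation = -7 + (-5.5) = -12.5°C.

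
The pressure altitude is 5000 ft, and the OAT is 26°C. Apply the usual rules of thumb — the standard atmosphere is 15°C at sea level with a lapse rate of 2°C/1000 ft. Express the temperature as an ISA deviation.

ISA temperature at 5000 ft = 15 − 2 × (5000/1000) = 5°C.
Deviation = OAT − ISA = 26 − 5 = +21°C.

ISA+21°C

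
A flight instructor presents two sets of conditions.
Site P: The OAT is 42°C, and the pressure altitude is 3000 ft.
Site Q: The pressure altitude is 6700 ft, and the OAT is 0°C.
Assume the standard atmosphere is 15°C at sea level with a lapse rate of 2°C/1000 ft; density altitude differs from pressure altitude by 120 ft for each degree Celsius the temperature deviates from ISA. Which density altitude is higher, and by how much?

Site P: ISA temp = 9°C, deviation +33°C, DA = 3000 + 120 × 33 = 6960 ft.
Site Q: ISA temp = 1.6°C, deviation -1.6°C, DA = 6700 + 120 × (-1.6) = 6508 ft.
Site P is higher by 6960 − 6508 = 452 ft.

Site P by 452 ft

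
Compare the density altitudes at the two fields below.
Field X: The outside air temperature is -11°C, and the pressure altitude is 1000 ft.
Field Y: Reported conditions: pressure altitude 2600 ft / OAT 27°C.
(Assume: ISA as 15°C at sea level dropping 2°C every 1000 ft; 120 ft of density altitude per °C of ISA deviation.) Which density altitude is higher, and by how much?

Field X: ISA temp = 13°C, deviation -24°C, DA = 1000 + 120 × (-24) = -1880 ft.
Field Y: ISA temp = 9.8°C, deviation +17.2°C, DA = 2600 + 120 × 17.2 = 4664 ft.
Field Y is higher by 4664 − (-1880) = 6544 ft.

Field Y by 6544 ft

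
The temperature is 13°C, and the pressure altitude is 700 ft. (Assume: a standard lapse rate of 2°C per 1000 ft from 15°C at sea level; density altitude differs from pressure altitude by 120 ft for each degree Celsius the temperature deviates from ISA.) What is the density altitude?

ISA temperature at 700 ft = 15 − 2 × (700/1000) = 13.6°C.
ISA deviation = 13 − 13.6 = -0.6°C.
Density altitude = 700 + 120 × (-0.6) = 700 + (-72) = 628 ft.

628 ft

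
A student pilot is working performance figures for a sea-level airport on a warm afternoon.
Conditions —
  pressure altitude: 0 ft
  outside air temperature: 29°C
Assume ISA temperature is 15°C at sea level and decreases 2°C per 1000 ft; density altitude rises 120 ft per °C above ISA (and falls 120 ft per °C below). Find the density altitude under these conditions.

ISA temperature at 0 ft = 15 − 2 × (0/1000) = 15°C.
ISA deviation = 29 − 15 = +14°C.
Density altitude = 0 + 120 × (14) = 0 + (+1680) = 1680 ft.

1680 ft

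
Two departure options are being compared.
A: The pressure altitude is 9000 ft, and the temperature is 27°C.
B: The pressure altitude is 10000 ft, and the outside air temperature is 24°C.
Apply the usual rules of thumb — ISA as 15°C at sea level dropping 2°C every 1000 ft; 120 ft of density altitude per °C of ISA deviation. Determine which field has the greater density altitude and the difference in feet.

B by 880 ft

A: ISA temp = -3°C, deviation +30°C, DA = 9000 + 120 × 30 = 12600 ft.
B: ISA temp = -5°C, deviation +29°C, DA = 10000 + 120 × 29 = 13480 ft.
B is higher by 13480 − 12600 = 880 ft.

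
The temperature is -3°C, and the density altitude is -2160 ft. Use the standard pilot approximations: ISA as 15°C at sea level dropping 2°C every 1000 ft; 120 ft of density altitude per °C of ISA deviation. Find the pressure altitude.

0 ft

DA = PA + 120 × (OAT − (15 − 2·PA/1000)) = PA + 120·OAT − 1800 + 0.24·PA = 1.24·PA + 120·OAT − 1800.
So 1.24·PA = -2160 − 120 × (-3) + 1800 = 0.
PA = 0 / 1.24 = 0 ft.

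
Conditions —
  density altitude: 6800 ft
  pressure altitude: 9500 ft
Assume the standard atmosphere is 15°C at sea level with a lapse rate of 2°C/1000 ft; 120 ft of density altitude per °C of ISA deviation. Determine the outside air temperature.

-26.5°C

Density altitude − pressure altitude = 6800 − 9500 = -2700 ft.
At 120 ft/°C that is an ISA deviation of -2700/120 = -22.5°C.
ISA temperature at 9500 ft = 15 − 2 × (9500/1000) = -4°C.
OAT = ISA + deviation = -4 + (-22.5) = -26.5°C.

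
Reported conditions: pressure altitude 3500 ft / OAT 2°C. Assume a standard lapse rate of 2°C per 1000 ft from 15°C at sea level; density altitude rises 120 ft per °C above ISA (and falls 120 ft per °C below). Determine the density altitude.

2780 ft

ISA temperature at 3500 ft = 15 − 2 × (3500/1000) = 8°C.
ISA deviation = 2 − 8 = -6°C.
Density altitude = 3500 + 120 × (-6) = 3500 + (-720) = 2780 ft.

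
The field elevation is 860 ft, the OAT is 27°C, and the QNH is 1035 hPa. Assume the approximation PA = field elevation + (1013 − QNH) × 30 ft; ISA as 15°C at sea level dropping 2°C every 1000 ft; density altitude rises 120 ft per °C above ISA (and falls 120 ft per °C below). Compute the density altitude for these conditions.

1688 ft

Pressure altitude = 860 + (1013 − 1035) × 30 = 860 + (-660) = 200 ft.
ISA temperature at 200 ft = 15 − 2 × (200/1000) = 14.6°C.
ISA deviation = 27 − 14.6 = +12.4°C.
Density altitude = 200 + 120 × (12.4) = 1688 ft.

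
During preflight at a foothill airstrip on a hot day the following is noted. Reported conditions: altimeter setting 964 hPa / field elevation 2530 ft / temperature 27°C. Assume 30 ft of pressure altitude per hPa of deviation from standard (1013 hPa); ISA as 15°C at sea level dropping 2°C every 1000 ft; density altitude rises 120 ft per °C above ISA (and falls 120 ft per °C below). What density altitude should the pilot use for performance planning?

6400 ft

Pressure altitude = 2530 + (1013 − 964) × 30 = 2530 + (+1470) = 4000 ft.
ISA temperature at 4000 ft = 15 − 2 × (4000/1000) = 7°C.
ISA deviation = 27 − 7 = +20°C.
Density altitude = 4000 + 120 × (20) = 6400 ft.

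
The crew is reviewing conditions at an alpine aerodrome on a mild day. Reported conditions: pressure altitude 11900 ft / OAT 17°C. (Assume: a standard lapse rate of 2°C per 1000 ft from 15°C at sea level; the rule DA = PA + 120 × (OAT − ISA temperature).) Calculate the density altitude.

14996 ft

ISA temperature at 11900 ft = 15 − 2 × (11900/1000) = -8.8°C.
ISA deviation = 17 − (-8.8) = +25.8°C.
Density altitude = 11900 + 120 × (25.8) = 11900 + (+3096) = 14996 ft.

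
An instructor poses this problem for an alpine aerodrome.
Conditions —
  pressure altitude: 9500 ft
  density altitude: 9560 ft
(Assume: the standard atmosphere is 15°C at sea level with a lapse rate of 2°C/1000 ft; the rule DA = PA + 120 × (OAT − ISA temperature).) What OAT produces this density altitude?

-3.5°C

Density altitude − pressure altitude = 9560 − 9500 = +60 ft.
At 120 ft/°C that is an ISA deviation of 60/120 = +0.5°C.
ISA temperature at 9500 ft = 15 − 2 × (9500/1000) = -4°C.
OAT = ISA + deviation = -4 + (+0.5) = -3.5°C.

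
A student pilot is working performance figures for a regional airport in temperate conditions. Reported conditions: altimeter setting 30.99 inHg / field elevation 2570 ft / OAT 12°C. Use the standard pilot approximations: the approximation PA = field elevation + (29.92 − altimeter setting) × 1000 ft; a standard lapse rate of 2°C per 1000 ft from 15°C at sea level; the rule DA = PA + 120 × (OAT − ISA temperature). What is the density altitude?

1500 ft

Pressure altitude = 2570 + (29.92 − 30.99) × 1000 = 2570 + (-1070) = 1500 ft.
ISA temperature at 1500 ft = 15 − 2 × (1500/1000) = 12°C.
ISA deviation = 12 − 12 = 0°C.
Density altitude = 1500 + 120 × (0) = 1500 ft.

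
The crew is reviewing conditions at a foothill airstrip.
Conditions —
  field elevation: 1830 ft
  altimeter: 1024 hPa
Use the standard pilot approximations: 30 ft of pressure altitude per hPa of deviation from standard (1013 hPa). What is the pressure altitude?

1500 ft

Pressure correction = (1013 − 1024) × 30 = -330 ft.
Pressure altitude = 1830 + (-330) = 1500 ft.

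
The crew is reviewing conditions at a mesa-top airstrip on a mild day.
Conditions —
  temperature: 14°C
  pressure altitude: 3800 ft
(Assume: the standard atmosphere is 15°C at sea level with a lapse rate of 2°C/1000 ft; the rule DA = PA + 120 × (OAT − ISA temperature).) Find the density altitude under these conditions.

ISA temperature at 3800 ft = 15 − 2 × (3800/1000) = 7.4°C.
ISA deviation = 14 − 7.4 = +6.6°C.
Density altitude = 3800 + 120 × (6.6) = 3800 + (+792) = 4592 ft.

4592 ft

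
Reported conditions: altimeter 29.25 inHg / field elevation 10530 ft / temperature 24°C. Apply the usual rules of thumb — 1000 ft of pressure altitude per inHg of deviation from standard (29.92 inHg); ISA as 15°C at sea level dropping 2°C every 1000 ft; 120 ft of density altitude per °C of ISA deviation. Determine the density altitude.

14968 ft

Pressure altitude = 10530 + (29.92 − 29.25) × 1000 = 10530 + (+670) = 11200 ft.
ISA temperature at 11200 ft = 15 − 2 × (11200/1000) = -7.4°C.
ISA deviation = 24 − (-7.4) = +31.4°C.
Density altitude = 11200 + 120 × (31.4) = 14968 ft.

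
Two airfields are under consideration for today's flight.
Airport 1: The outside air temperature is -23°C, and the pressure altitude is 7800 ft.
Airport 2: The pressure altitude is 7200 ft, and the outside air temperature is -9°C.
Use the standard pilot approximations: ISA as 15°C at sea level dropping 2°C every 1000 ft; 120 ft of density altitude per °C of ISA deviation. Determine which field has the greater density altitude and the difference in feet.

Airport 2 by 936 ft

Airport 1: ISA temp = -0.6°C, deviation -22.4°C, DA = 7800 + 120 × (-22.4) = 5112 ft.
Airport 2: ISA temp = 0.6°C, deviation -9.6°C, DA = 7200 + 120 × (-9.6) = 6048 ft.
Airport 2 is higher by 6048 − 5112 = 936 ft.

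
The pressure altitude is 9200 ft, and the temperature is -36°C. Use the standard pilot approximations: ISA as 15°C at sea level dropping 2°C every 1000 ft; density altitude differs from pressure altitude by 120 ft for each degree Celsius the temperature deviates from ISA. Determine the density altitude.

5288 ft

ISA temperature at 9200 ft = 15 − 2 × (9200/1000) = -3.4°C.
ISA deviation = -36 − (-3.4) = -32.6°C.
Density altitude = 9200 + 120 × (-32.6) = 9200 + (-3912) = 5288 ft.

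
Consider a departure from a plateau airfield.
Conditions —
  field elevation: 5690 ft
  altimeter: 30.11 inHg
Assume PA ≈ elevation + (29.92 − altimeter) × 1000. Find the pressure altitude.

Pressure correction = (29.92 − 30.11) × 1000 = -190 ft.
Pressure altitude = 5690 + (-190) = 5500 ft.

5500 ft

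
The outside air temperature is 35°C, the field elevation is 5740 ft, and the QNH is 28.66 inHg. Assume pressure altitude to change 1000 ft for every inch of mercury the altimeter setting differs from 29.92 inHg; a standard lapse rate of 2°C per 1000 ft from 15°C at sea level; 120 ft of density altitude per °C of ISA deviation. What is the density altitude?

Pressure altitude = 5740 + (29.92 − 28.66) × 1000 = 5740 + (+1260) = 7000 ft.
ISA temperature at 7000 ft = 15 − 2 × (7000/1000) = 1°C.
ISA deviation = 35 − 1 = +34°C.
Density altitude = 7000 + 120 × (34) = 11080 ft.

11080 ft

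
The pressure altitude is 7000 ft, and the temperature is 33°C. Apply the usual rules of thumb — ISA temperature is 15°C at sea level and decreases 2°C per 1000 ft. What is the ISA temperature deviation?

ISA+32°C

ISA temperature at 7000 ft = 15 − 2 × (7000/1000) = 1°C.
Deviation = OAT − ISA = 33 − 1 = +32°C.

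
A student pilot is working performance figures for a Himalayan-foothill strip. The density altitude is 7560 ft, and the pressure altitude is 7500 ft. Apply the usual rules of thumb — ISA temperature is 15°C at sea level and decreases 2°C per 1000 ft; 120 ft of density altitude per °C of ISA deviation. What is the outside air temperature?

0.5°C

Density altitude − pressure altitude = 7560 − 7500 = +60 ft.
At 120 ft/°C that is an ISA deviation of 60/120 = +0.5°C.
ISA temperature at 7500 ft = 15 − 2 × (7500/1000) = 0°C.
OAT = ISA + deviation = 0 + (+0.5) = 0.5°C.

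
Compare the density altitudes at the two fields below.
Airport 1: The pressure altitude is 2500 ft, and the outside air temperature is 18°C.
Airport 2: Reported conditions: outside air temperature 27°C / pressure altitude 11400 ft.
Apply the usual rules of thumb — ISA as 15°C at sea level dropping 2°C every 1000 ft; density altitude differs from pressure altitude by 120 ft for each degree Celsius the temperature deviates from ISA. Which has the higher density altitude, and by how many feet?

Airport 1: ISA temp = 10°C, deviation +8°C, DA = 2500 + 120 × 8 = 3460 ft.
Airport 2: ISA temp = -7.8°C, deviation +34.8°C, DA = 11400 + 120 × 34.8 = 15576 ft.
Airport 2 is higher by 15576 − 3460 = 12116 ft.

Airport 2 by 12116 ft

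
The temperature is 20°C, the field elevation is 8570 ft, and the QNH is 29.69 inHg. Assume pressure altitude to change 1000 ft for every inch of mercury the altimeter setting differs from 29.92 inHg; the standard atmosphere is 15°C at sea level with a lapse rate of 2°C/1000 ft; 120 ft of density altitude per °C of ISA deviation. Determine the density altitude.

11512 ft

Pressure altitude = 8570 + (29.92 − 29.69) × 1000 = 8570 + (+230) = 8800 ft.
ISA temperature at 8800 ft = 15 − 2 × (8800/1000) = -2.6°C.
ISA deviation = 20 − (-2.6) = +22.6°C.
Density altitude = 8800 + 120 × (22.6) = 11512 ft.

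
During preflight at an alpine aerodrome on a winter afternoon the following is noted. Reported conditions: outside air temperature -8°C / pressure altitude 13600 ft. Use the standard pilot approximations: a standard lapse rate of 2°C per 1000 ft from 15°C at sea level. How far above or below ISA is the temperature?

ISA+4.2°C

ISA temperature at 13600 ft = 15 − 2 × (13600/1000) = -12.2°C.
Deviation = OAT − ISA = -8 − (-12.2) = +4.2°C.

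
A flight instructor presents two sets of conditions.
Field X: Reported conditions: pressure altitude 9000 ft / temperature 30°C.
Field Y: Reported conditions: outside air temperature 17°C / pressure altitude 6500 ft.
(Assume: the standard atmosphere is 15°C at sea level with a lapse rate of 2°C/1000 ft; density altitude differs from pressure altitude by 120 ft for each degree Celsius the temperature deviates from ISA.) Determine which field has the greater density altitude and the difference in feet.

Field X: ISA temp = -3°C, deviation +33°C, DA = 9000 + 120 × 33 = 12960 ft.
Field Y: ISA temp = 2°C, deviation +15°C, DA = 6500 + 120 × 15 = 8300 ft.
Field X is higher by 12960 − 8300 = 4660 ft.

Field X by 4660 ft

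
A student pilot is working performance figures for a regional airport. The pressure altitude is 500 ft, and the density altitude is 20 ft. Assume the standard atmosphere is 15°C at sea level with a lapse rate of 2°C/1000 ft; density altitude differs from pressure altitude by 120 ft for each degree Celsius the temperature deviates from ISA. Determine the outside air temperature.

10°C

Density altitude − pressure altitude = 20 − 500 = -480 ft.
At 120 ft/°C that is an ISA deviation of -480/120 = -4°C.
ISA temperature at 500 ft = 15 − 2 × (500/1000) = 14°C.
OAT = ISA + deviation = 14 + (-4) = 10°C.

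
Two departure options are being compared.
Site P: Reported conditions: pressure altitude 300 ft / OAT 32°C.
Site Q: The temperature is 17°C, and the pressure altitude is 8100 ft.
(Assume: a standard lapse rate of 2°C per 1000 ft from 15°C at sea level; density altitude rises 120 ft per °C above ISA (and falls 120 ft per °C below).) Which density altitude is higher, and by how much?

Site P: ISA temp = 14.4°C, deviation +17.6°C, DA = 300 + 120 × 17.6 = 2412 ft.
Site Q: ISA temp = -1.2°C, deviation +18.2°C, DA = 8100 + 120 × 18.2 = 10284 ft.
Site Q is higher by 10284 − 2412 = 7872 ft.

Site Q by 7872 ft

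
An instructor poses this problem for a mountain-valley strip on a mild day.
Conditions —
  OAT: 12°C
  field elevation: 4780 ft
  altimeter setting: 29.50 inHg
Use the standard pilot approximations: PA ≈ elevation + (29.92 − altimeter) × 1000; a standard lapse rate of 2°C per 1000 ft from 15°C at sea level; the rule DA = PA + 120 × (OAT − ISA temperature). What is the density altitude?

6088 ft

Pressure altitude = 4780 + (29.92 − 29.50) × 1000 = 4780 + (+420) = 5200 ft.
ISA temperature at 5200 ft = 15 − 2 × (5200/1000) = 4.6°C.
ISA deviation = 12 − 4.6 = +7.4°C.
Density altitude = 5200 + 120 × (7.4) = 6088 ft.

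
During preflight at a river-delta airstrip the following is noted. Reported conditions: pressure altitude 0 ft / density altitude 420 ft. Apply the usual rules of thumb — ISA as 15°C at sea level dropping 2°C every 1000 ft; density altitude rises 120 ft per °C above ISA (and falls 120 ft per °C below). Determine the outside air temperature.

Density altitude − pressure altitude = 420 − 0 = +420 ft.
At 120 ft/°C that is an ISA deviation of 420/120 = +3.5°C.
ISA temperature at 0 ft = 15 − 2 × (0/1000) = 15°C.
OAT = ISA + deviation = 15 + (+3.5) = 18.5°C.

18.5°C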